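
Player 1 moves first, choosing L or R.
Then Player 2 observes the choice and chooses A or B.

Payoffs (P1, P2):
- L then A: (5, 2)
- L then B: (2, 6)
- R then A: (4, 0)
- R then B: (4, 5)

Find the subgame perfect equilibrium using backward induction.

P1 plays R, P2 plays B after L and B after R; Payoff (4, 5)

Work:
Backward induction:
After L: P2 chooses B → P1 gets 2
After R: P2 chooses B → P1 gets 4
P1 chooses R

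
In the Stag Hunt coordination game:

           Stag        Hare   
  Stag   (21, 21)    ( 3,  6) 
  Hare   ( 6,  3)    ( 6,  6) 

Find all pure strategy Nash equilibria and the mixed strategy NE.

Pure NE: (Stag, Stag) and (Hare, Hare); Mixed NE: p = 0.1667, q = 0.1667

Work:
Check pure NE:
(Stag, Stag): (21, 21) - no unilateral deviation beneficial
(Hare, Hare): (6, 6) - no unilateral deviation beneficial
Mixed NE: P1 plays Stag with p = 0.1667, P2 plays Stag with q = 0.1667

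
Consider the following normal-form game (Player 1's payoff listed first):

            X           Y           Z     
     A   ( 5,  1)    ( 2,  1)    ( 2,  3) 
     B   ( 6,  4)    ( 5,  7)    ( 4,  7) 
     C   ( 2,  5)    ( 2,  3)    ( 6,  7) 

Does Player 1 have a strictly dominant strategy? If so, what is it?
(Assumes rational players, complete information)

No strictly dominant strategy exists for Player 1

Work:
A strategy strictly dominates another if it gives a strictly higher payoff against every opponent action. Compare each pair of P1's strategies column-by-column:
  A vs B: [5 vs 6, 2 vs 5, 2 vs 4] → A does not strictly dominate B (column X: 5 ≤ 6)
  A vs C: [5 vs 2, 2 vs 2, 2 vs 6] → A does not strictly dominate C (column Y: 2 ≤ 2)
  B vs A: [6 vs 5, 5 vs 2, 4 vs 2] → B strictly dominates A
  B vs C: [6 vs 2, 5 vs 2, 4 vs 6] → B does not strictly dominate C (column Z: 4 ≤ 6)
  C vs A: [2 vs 5, 2 vs 2, 6 vs 2] → C does not strictly dominate A (column X: 2 ≤ 5)
  C vs B: [2 vs 6, 2 vs 5, 6 vs 4] → C does not strictly dominate B (column X: 2 ≤ 6)
No single strategy strictly dominates all others → no strictly dominant strategy.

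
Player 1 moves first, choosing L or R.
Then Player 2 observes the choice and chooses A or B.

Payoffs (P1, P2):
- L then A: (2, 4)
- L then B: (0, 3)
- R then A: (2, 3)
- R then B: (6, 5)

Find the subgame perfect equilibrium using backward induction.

P1 plays R, P2 plays A after L and B after R; Payoff (6, 5)

Work:
Backward induction:
After L: P2 chooses A → P1 gets 2
After R: P2 chooses B → P1 gets 6
P1 chooses R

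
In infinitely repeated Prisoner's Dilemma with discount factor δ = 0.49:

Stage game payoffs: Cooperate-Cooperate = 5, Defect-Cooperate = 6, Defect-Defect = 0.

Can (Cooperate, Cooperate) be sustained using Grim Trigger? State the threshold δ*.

δ* = 0.1667; since δ = 0.49 ≥ 0.1667, cooperation can be sustained

Work:
For Grim Trigger:
Cooperate forever: 5/(1-δ)
Defect then punished: 6 + 0·δ/(1-δ)
Need: 5/(1-δ) ≥ 6 + 0·δ/(1-δ)
Solving: δ ≥ (T-R)/(T-P) = (6-5)/(6-0) = 0.1667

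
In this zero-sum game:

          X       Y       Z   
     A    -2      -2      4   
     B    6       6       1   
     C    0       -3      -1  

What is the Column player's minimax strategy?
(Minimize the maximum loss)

Column should play Z, value = 4

Work:
Column player minimizes Row's maximum payoff:
Column X: max payoff to Row = 6
Column Y: max payoff to Row = 6
Column Z: max payoff to Row = 4
Minimum is 4, achieved by column Z.
Minimax strategy: Z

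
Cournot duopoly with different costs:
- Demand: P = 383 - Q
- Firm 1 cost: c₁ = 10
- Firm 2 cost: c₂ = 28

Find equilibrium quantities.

q₁* = 130.33, q₂* = 112.33

Work:
Reaction: q₁ = (383 - 10 - q₂)/2
Reaction: q₂ = (383 - 28 - q₁)/2
Solve simultaneously:
q₁* = (383 - 2×10 + 28)/3 = 130.33
q₂* = (383 - 2×28 + 10)/3 = 112.33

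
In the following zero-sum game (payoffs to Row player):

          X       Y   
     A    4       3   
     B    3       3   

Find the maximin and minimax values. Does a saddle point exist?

Maximin = 3, Minimax = 3, Saddle: True

Work:
Row minimums: [3, 3] → maximin = 3
Column maximums: [4, 3] → minimax = 3
Saddle point exists! Game value = 3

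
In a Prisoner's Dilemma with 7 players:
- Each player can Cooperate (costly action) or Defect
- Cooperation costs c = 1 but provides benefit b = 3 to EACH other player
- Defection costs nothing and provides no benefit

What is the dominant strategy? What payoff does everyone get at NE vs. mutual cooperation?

Dominant: Defect; NE payoff = 0; Coop payoff = 17

Work:
Defect dominates (saves cost c = 1, benefit to others is external)
NE: All defect → everyone gets 0
If all cooperate: each receives (6)×3 - 1 = 17
Social dilemma: 17 > 0 but NE gives 0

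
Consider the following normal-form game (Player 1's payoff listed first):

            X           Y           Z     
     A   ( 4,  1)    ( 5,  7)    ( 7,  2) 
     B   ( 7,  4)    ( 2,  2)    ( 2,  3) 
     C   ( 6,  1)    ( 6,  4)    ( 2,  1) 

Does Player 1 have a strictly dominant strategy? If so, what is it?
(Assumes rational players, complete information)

No strictly dominant strategy exists for Player 1

Work:
A strategy strictly dominates another if it gives a strictly higher payoff against every opponent action. Compare each pair of P1's strategies column-by-column:
  A vs B: [4 vs 7, 5 vs 2, 7 vs 2] → A does not strictly dominate B (column X: 4 ≤ 7)
  A vs C: [4 vs 6, 5 vs 6, 7 vs 2] → A does not strictly dominate C (column X: 4 ≤ 6)
  B vs A: [7 vs 4, 2 vs 5, 2 vs 7] → B does not strictly dominate A (column Y: 2 ≤ 5)
  B vs C: [7 vs 6, 2 vs 6, 2 vs 2] → B does not strictly dominate C (column Y: 2 ≤ 6)
  C vs A: [6 vs 4, 6 vs 5, 2 vs 7] → C does not strictly dominate A (column Z: 2 ≤ 7)
  C vs B: [6 vs 7, 6 vs 2, 2 vs 2] → C does not strictly dominate B (column X: 6 ≤ 7)
No single strategy strictly dominates all others → no strictly dominant strategy.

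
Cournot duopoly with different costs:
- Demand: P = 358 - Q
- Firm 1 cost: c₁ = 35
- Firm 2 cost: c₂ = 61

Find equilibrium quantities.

q₁* = 116.33, q₂* = 90.33

Work:
Reaction: q₁ = (358 - 35 - q₂)/2
Reaction: q₂ = (358 - 61 - q₁)/2
Solve simultaneously:
q₁* = (358 - 2×35 + 61)/3 = 116.33
q₂* = (358 - 2×61 + 35)/3 = 90.33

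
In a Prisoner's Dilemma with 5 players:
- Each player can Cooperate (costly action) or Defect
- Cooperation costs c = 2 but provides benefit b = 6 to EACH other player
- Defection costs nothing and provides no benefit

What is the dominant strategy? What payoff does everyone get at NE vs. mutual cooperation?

Dominant: Defect; NE payoff = 0; Coop payoff = 22

Work:
Defect dominates (saves cost c = 2, benefit to others is external)
NE: All defect → everyone gets 0
If all cooperate: each receives (4)×6 - 2 = 22
Social dilemma: 22 > 0 but NE gives 0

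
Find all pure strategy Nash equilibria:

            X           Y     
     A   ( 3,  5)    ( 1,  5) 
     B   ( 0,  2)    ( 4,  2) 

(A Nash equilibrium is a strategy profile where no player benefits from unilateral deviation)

Nash equilibrium: (A, X), (B, Y)

Work:
Best responses:
  P1 vs X: payoffs [3, 0] → best response A (payoff 3)
  P1 vs Y: payoffs [1, 4] → best response B (payoff 4)
  P2 vs A: payoffs [5, 5] → best response X/Y (payoff 5)
  P2 vs B: payoffs [2, 2] → best response X/Y (payoff 2)
Mutual best responses: (A,X), (B,Y) → Nash equilibria.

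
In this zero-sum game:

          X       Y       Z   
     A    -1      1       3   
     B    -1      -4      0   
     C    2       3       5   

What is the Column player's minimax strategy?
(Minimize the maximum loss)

Column should play X, value = 2

Work:
Column player minimizes Row's maximum payoff:
Column X: max payoff to Row = 2
Column Y: max payoff to Row = 3
Column Z: max payoff to Row = 5
Minimum is 2, achieved by column X.
Minimax strategy: X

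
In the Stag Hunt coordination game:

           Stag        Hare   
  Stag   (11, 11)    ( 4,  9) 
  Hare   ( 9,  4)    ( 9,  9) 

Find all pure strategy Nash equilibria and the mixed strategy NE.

Pure NE: (Stag, Stag) and (Hare, Hare); Mixed NE: p = 0.7143, q = 0.7143

Work:
Check pure NE:
(Stag, Stag): (11, 11) - no unilateral deviation beneficial
(Hare, Hare): (9, 9) - no unilateral deviation beneficial
Mixed NE: P1 plays Stag with p = 0.7143, P2 plays Stag with q = 0.7143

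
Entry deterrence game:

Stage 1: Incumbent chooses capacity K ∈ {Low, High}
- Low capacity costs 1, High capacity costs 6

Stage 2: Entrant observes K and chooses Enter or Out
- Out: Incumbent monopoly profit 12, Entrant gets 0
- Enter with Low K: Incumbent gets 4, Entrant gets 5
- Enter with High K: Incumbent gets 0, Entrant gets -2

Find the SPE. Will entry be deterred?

SPE: (High, Enter|Low, Out|High); Entry deterred. Incumbent net profit = 6

Work:
After Low K: Entrant enters (5 > 0)
After High K: Entrant stays out (-2 < 0)
Incumbent: Low → 4−1=3, High → 12−6=6
Incumbent chooses High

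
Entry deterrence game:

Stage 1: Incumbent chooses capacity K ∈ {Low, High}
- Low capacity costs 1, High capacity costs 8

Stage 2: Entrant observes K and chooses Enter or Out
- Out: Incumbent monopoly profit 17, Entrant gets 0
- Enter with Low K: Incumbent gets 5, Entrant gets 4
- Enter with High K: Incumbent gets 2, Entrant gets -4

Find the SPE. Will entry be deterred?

SPE: (High, Enter|Low, Out|High); Entry deterred. Incumbent net profit = 9

Work:
After Low K: Entrant enters (4 > 0)
After High K: Entrant stays out (-4 < 0)
Incumbent: Low → 5−1=4, High → 17−8=9
Incumbent chooses High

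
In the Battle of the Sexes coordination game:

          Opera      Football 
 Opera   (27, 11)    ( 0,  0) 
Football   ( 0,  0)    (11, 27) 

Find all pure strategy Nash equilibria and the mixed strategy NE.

Pure NE: (Opera, Opera) and (Football, Football); Mixed NE: p = 0.7105, q = 0.2895

Work:
Check pure NE:
(Opera, Opera): (27, 11) - no unilateral deviation beneficial
(Football, Football): (11, 27) - no unilateral deviation beneficial
Mixed NE: P1 plays Opera with p = 0.7105, P2 plays Opera with q = 0.2895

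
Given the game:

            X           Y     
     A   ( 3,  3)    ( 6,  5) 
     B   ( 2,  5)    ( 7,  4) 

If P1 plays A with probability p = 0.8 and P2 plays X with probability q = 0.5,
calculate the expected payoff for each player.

E[P1] = 4.5, E[P2] = 4.1

Work:
E[P1] = p·q·π₁(A,X) + p·(1-q)·π₁(A,Y) + (1-p)·q·π₁(B,X) + (1-p)·(1-q)·π₁(B,Y)
= 0.8·0.5·3 + 0.8·0.5·6 + 0.2·0.5·2 + 0.2·0.5·7
= 4.5

E[P2] = 4.1 (similar calculation)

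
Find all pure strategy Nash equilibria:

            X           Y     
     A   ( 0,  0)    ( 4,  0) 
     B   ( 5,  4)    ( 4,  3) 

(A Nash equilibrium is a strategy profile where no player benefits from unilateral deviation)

Nash equilibrium: (A, Y), (B, X)

Work:
Best responses:
  P1 vs X: payoffs [0, 5] → best response B (payoff 5)
  P1 vs Y: payoffs [4, 4] → best response A/B (payoff 4)
  P2 vs A: payoffs [0, 0] → best response X/Y (payoff 0)
  P2 vs B: payoffs [4, 3] → best response X (payoff 4)
Mutual best responses: (A,Y), (B,X) → Nash equilibria.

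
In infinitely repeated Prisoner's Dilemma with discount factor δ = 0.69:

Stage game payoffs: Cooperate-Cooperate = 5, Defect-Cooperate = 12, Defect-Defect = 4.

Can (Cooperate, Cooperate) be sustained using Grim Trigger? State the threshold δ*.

δ* = 0.875; since δ = 0.69 < 0.875, cooperation cannot be sustained

Work:
For Grim Trigger:
Cooperate forever: 5/(1-δ)
Defect then punished: 12 + 4·δ/(1-δ)
Need: 5/(1-δ) ≥ 12 + 4·δ/(1-δ)
Solving: δ ≥ (T-R)/(T-P) = (12-5)/(12-4) = 0.875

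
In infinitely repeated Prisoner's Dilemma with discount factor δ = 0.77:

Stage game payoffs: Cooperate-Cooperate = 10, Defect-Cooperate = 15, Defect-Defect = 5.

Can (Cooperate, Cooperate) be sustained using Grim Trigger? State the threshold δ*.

δ* = 0.5; since δ = 0.77 ≥ 0.5, cooperation can be sustained

Work:
For Grim Trigger:
Cooperate forever: 10/(1-δ)
Defect then punished: 15 + 5·δ/(1-δ)
Need: 10/(1-δ) ≥ 15 + 5·δ/(1-δ)
Solving: δ ≥ (T-R)/(T-P) = (15-10)/(15-5) = 0.5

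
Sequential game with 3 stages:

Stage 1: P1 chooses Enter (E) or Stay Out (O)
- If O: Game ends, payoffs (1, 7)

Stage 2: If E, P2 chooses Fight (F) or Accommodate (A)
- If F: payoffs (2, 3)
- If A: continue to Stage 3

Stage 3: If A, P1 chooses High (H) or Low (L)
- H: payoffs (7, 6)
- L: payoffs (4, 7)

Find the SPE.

SPE: (E, A, H); Outcome (7, 6)

Work:
Stage 3: P1 chooses H (7 vs 4)
Stage 2: P2: F->3, A->6 (anticipating H). Choose A
Stage 1: P1: O->1, E->7 (anticipating A, H). Choose E
SPE path: E -> A -> H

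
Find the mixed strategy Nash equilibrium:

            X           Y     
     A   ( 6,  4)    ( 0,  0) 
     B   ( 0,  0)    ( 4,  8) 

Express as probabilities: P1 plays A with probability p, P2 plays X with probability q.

p = 0.6667, q = 0.4

Work:
Find probabilities that make opponent indifferent:
P2 chooses q to make P1 indifferent between A and B
P1 chooses p to make P2 indifferent between X and Y
Mixed NE: P1 plays (A: 0.6667, B: 0.3333), P2 plays (X: 0.4, Y: 0.6)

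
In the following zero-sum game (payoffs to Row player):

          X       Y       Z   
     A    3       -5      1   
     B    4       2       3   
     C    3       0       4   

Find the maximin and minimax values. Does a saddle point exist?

Maximin = 2, Minimax = 2, Saddle: True

Work:
Row minimums: [-5, 2, 0] → maximin = 2
Column maximums: [4, 2, 4] → minimax = 2
Saddle point exists! Game value = 2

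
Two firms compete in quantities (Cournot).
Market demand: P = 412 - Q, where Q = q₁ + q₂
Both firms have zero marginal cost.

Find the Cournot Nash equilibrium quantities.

q₁* = q₂* = 137.33; P* = 137.33

Work:
Profit: π_i = P·q_i = (a - q_i - q_j)·q_i
FOC: ∂π_i/∂q_i = a - 2q_i - q_j = 0
Reaction function: q_i = (412 - q_j)/2
Symmetry: q* = 412/3 = 137.33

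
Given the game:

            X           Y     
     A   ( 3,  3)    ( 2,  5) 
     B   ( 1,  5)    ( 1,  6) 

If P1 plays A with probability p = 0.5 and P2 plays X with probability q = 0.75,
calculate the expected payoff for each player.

E[P1] = 1.875, E[P2] = 4.375

Work:
E[P1] = p·q·π₁(A,X) + p·(1-q)·π₁(A,Y) + (1-p)·q·π₁(B,X) + (1-p)·(1-q)·π₁(B,Y)
= 0.5·0.75·3 + 0.5·0.25·2 + 0.5·0.75·1 + 0.5·0.25·1
= 1.875

E[P2] = 4.375 (similar calculation)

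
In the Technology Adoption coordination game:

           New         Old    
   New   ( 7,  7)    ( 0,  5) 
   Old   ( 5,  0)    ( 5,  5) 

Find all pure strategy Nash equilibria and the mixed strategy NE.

Pure NE: (New, New) and (Old, Old); Mixed NE: p = 0.7143, q = 0.7143

Work:
Check pure NE:
(New, New): (7, 7) - no unilateral deviation beneficial
(Old, Old): (5, 5) - no unilateral deviation beneficial
Mixed NE: P1 plays New with p = 0.7143, P2 plays New with q = 0.7143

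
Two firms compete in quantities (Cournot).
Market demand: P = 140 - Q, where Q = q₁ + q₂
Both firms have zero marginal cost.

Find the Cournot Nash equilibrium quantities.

q₁* = q₂* = 46.67; P* = 46.67

Work:
Profit: π_i = P·q_i = (a - q_i - q_j)·q_i
FOC: ∂π_i/∂q_i = a - 2q_i - q_j = 0
Reaction function: q_i = (140 - q_j)/2
Symmetry: q* = 140/3 = 46.67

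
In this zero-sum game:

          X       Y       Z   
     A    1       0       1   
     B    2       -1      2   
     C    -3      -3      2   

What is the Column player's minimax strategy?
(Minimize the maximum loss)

Column should play Y, value = 0

Work:
Column player minimizes Row's maximum payoff:
Column X: max payoff to Row = 2
Column Y: max payoff to Row = 0
Column Z: max payoff to Row = 2
Minimum is 0, achieved by column Y.
Minimax strategy: Y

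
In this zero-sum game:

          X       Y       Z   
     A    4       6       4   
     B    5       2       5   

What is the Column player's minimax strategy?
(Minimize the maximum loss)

Column should play X or Z (all achieve the minimum), value = 5

Work:
Column player minimizes Row's maximum payoff:
Column X: max payoff to Row = 5
Column Y: max payoff to Row = 6
Column Z: max payoff to Row = 5
Minimum is 5, achieved by columns X, Z (tied).
Each of X or Z is a minimax strategy.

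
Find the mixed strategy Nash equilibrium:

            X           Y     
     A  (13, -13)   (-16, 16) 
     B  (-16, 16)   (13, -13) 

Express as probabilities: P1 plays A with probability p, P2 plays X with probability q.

p = 0.5, q = 0.5

Work:
Find probabilities that make opponent indifferent:
P2 chooses q to make P1 indifferent between A and B
P1 chooses p to make P2 indifferent between X and Y
Mixed NE: P1 plays (A: 0.5, B: 0.5), P2 plays (X: 0.5, Y: 0.5)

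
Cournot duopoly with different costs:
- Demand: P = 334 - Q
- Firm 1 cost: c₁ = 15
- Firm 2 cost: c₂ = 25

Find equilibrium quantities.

q₁* = 109.67, q₂* = 99.67

Work:
Reaction: q₁ = (334 - 15 - q₂)/2
Reaction: q₂ = (334 - 25 - q₁)/2
Solve simultaneously:
q₁* = (334 - 2×15 + 25)/3 = 109.67
q₂* = (334 - 2×25 + 15)/3 = 99.67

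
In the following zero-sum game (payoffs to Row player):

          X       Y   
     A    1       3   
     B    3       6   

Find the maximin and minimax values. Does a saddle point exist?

Maximin = 3, Minimax = 3, Saddle: True

Work:
Row minimums: [1, 3] → maximin = 3
Column maximums: [3, 6] → minimax = 3
Saddle point exists! Game value = 3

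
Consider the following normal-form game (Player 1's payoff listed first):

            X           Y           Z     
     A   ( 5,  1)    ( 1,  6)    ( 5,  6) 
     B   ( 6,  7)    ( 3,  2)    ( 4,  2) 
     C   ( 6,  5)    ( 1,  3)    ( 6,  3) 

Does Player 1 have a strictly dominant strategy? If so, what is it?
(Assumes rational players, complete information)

No strictly dominant strategy exists for Player 1

Work:
A strategy strictly dominates another if it gives a strictly higher payoff against every opponent action. Compare each pair of P1's strategies column-by-column:
  A vs B: [5 vs 6, 1 vs 3, 5 vs 4] → A does not strictly dominate B (column X: 5 ≤ 6)
  A vs C: [5 vs 6, 1 vs 1, 5 vs 6] → A does not strictly dominate C (column X: 5 ≤ 6)
  B vs A: [6 vs 5, 3 vs 1, 4 vs 5] → B does not strictly dominate A (column Z: 4 ≤ 5)
  B vs C: [6 vs 6, 3 vs 1, 4 vs 6] → B does not strictly dominate C (column X: 6 ≤ 6)
  C vs A: [6 vs 5, 1 vs 1, 6 vs 5] → C does not strictly dominate A (column Y: 1 ≤ 1)
  C vs B: [6 vs 6, 1 vs 3, 6 vs 4] → C does not strictly dominate B (column X: 6 ≤ 6)
No single strategy strictly dominates all others → no strictly dominant strategy.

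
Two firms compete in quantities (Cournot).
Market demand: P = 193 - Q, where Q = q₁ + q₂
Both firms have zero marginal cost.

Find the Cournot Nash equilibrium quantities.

q₁* = q₂* = 64.33; P* = 64.33

Work:
Profit: π_i = P·q_i = (a - q_i - q_j)·q_i
FOC: ∂π_i/∂q_i = a - 2q_i - q_j = 0
Reaction function: q_i = (193 - q_j)/2
Symmetry: q* = 193/3 = 64.33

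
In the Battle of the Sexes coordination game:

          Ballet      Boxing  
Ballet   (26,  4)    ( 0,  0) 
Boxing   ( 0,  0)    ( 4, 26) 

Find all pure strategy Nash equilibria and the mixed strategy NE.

Pure NE: (Ballet, Ballet) and (Boxing, Boxing); Mixed NE: p = 0.8667, q = 0.1333

Work:
Check pure NE:
(Ballet, Ballet): (26, 4) - no unilateral deviation beneficial
(Boxing, Boxing): (4, 26) - no unilateral deviation beneficial
Mixed NE: P1 plays Ballet with p = 0.8667, P2 plays Ballet with q = 0.1333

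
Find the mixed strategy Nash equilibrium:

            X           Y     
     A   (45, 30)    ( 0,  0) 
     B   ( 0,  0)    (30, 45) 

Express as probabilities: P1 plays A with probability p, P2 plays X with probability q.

p = 0.6, q = 0.4

Work:
Find probabilities that make opponent indifferent:
P2 chooses q to make P1 indifferent between A and B
P1 chooses p to make P2 indifferent between X and Y
Mixed NE: P1 plays (A: 0.6, B: 0.4), P2 plays (X: 0.4, Y: 0.6)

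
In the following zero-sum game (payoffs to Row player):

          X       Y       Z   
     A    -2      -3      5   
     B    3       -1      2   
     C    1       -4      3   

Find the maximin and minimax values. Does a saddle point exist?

Maximin = -1, Minimax = -1, Saddle: True

Work:
Row minimums: [-3, -1, -4] → maximin = -1
Column maximums: [3, -1, 5] → minimax = -1
Saddle point exists! Game value = -1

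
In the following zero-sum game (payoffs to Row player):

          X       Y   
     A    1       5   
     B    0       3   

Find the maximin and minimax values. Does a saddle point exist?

Maximin = 1, Minimax = 1, Saddle: True

Work:
Row minimums: [1, 0] → maximin = 1
Column maximums: [1, 5] → minimax = 1
Saddle point exists! Game value = 1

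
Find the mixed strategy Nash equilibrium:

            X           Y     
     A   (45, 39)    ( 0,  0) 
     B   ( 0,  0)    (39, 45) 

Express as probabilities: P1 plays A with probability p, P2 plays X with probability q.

p = 0.5357, q = 0.4643

Work:
Find probabilities that make opponent indifferent:
P2 chooses q to make P1 indifferent between A and B
P1 chooses p to make P2 indifferent between X and Y
Mixed NE: P1 plays (A: 0.5357, B: 0.4643), P2 plays (X: 0.4643, Y: 0.5357)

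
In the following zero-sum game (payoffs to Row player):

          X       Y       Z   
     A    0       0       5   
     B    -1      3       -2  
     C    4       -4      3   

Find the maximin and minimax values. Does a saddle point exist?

Maximin = 0, Minimax = 3, Saddle: False

Work:
Row minimums: [0, -2, -4] → maximin = 0
Column maximums: [4, 3, 5] → minimax = 3
No saddle point (maximin ≠ minimax). Mixed strategy needed.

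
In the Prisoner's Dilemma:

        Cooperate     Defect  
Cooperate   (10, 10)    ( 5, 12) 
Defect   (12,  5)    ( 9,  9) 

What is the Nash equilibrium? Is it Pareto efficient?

(Defect, Defect) is NE; not Pareto efficient

Work:
Defect dominates Cooperate for both players:
If P2 cooperates: Defect (12) > Cooperate (10)
If P2 defects: Defect (9) > Cooperate (5)
NE: (Defect, Defect) with payoff (9, 9)
But (Cooperate, Cooperate) = (10, 10) Pareto dominates (9, 9)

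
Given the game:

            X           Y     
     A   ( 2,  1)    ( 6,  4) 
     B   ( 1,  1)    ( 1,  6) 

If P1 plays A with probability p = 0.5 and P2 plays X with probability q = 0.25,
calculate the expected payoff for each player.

E[P1] = 3.0, E[P2] = 4.0

Work:
E[P1] = p·q·π₁(A,X) + p·(1-q)·π₁(A,Y) + (1-p)·q·π₁(B,X) + (1-p)·(1-q)·π₁(B,Y)
= 0.5·0.25·2 + 0.5·0.75·6 + 0.5·0.25·1 + 0.5·0.75·1
= 3.0

E[P2] = 4.0 (similar calculation)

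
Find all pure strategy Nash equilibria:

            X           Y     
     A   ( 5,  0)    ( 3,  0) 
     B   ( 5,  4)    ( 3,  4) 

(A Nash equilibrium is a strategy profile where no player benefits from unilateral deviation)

Nash equilibrium: (A, X), (A, Y), (B, X), (B, Y)

Work:
Best responses:
  P1 vs X: payoffs [5, 5] → best response A/B (payoff 5)
  P1 vs Y: payoffs [3, 3] → best response A/B (payoff 3)
  P2 vs A: payoffs [0, 0] → best response X/Y (payoff 0)
  P2 vs B: payoffs [4, 4] → best response X/Y (payoff 4)
Mutual best responses: (A,X), (A,Y), (B,X), (B,Y) → Nash equilibria.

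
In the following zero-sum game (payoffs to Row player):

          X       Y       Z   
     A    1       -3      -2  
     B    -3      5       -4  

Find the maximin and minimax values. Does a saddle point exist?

Maximin = -3, Minimax = -2, Saddle: False

Work:
Row minimums: [-3, -4] → maximin = -3
Column maximums: [1, 5, -2] → minimax = -2
No saddle point (maximin ≠ minimax). Mixed strategy needed.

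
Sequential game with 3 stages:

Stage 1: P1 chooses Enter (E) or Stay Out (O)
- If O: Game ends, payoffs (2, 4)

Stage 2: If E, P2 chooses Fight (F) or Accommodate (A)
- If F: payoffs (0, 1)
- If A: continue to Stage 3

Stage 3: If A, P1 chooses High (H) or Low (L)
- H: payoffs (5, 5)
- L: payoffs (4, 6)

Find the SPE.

SPE: (E, A, H); Outcome (5, 5)

Work:
Stage 3: P1 chooses H (5 vs 4)
Stage 2: P2: F->1, A->5 (anticipating H). Choose A
Stage 1: P1: O->2, E->5 (anticipating A, H). Choose E
SPE path: E -> A -> H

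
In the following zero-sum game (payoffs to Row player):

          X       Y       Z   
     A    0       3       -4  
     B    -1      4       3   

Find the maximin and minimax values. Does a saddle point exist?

Maximin = -1, Minimax = 0, Saddle: False

Work:
Row minimums: [-4, -1] → maximin = -1
Column maximums: [0, 4, 3] → minimax = 0
No saddle point (maximin ≠ minimax). Mixed strategy needed.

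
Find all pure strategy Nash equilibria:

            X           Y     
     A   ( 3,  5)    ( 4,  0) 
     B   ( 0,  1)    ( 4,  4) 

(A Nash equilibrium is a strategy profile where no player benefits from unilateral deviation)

Nash equilibrium: (A, X), (B, Y)

Work:
Best responses:
  P1 vs X: payoffs [3, 0] → best response A (payoff 3)
  P1 vs Y: payoffs [4, 4] → best response A/B (payoff 4)
  P2 vs A: payoffs [5, 0] → best response X (payoff 5)
  P2 vs B: payoffs [1, 4] → best response Y (payoff 4)
Mutual best responses: (A,X), (B,Y) → Nash equilibria.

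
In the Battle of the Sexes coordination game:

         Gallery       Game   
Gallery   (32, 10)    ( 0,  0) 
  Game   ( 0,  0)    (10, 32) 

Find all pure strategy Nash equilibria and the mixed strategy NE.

Pure NE: (Gallery, Gallery) and (Game, Game); Mixed NE: p = 0.7619, q = 0.2381

Work:
Check pure NE:
(Gallery, Gallery): (32, 10) - no unilateral deviation beneficial
(Game, Game): (10, 32) - no unilateral deviation beneficial
Mixed NE: P1 plays Gallery with p = 0.7619, P2 plays Gallery with q = 0.2381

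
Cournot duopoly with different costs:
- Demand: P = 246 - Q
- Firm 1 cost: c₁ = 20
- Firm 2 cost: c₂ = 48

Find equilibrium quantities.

q₁* = 84.67, q₂* = 56.67

Work:
Reaction: q₁ = (246 - 20 - q₂)/2
Reaction: q₂ = (246 - 48 - q₁)/2
Solve simultaneously:
q₁* = (246 - 2×20 + 48)/3 = 84.67
q₂* = (246 - 2×48 + 20)/3 = 56.67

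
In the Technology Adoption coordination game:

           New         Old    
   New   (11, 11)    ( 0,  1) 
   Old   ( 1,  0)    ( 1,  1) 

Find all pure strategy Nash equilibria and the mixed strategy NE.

Pure NE: (New, New) and (Old, Old); Mixed NE: p = 0.0909, q = 0.0909

Work:
Check pure NE:
(New, New): (11, 11) - no unilateral deviation beneficial
(Old, Old): (1, 1) - no unilateral deviation beneficial
Mixed NE: P1 plays New with p = 0.0909, P2 plays New with q = 0.0909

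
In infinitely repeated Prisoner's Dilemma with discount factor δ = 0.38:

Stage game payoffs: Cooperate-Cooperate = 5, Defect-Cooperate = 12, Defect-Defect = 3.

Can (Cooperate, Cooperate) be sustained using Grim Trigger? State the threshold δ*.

δ* = 0.7778; since δ = 0.38 < 0.7778, cooperation cannot be sustained

Work:
For Grim Trigger:
Cooperate forever: 5/(1-δ)
Defect then punished: 12 + 3·δ/(1-δ)
Need: 5/(1-δ) ≥ 12 + 3·δ/(1-δ)
Solving: δ ≥ (T-R)/(T-P) = (12-5)/(12-3) = 0.7778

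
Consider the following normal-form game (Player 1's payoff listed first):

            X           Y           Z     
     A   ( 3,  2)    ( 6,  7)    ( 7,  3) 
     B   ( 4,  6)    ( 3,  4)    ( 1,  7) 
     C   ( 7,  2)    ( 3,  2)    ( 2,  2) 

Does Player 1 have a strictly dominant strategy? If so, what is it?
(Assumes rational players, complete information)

No strictly dominant strategy exists for Player 1

Work:
A strategy strictly dominates another if it gives a strictly higher payoff against every opponent action. Compare each pair of P1's strategies column-by-column:
  A vs B: [3 vs 4, 6 vs 3, 7 vs 1] → A does not strictly dominate B (column X: 3 ≤ 4)
  A vs C: [3 vs 7, 6 vs 3, 7 vs 2] → A does not strictly dominate C (column X: 3 ≤ 7)
  B vs A: [4 vs 3, 3 vs 6, 1 vs 7] → B does not strictly dominate A (column Y: 3 ≤ 6)
  B vs C: [4 vs 7, 3 vs 3, 1 vs 2] → B does not strictly dominate C (column X: 4 ≤ 7)
  C vs A: [7 vs 3, 3 vs 6, 2 vs 7] → C does not strictly dominate A (column Y: 3 ≤ 6)
  C vs B: [7 vs 4, 3 vs 3, 2 vs 1] → C does not strictly dominate B (column Y: 3 ≤ 3)
No single strategy strictly dominates all others → no strictly dominant strategy.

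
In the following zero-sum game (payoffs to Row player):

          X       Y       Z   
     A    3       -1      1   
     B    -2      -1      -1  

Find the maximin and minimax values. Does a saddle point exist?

Maximin = -1, Minimax = -1, Saddle: True

Work:
Row minimums: [-1, -2] → maximin = -1
Column maximums: [3, -1, 1] → minimax = -1
Saddle point exists! Game value = -1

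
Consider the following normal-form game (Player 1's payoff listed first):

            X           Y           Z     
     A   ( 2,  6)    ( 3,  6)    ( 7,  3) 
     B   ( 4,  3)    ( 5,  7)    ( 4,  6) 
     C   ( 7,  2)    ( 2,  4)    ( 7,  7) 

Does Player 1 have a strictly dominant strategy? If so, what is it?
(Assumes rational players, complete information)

No strictly dominant strategy exists for Player 1

Work:
A strategy strictly dominates another if it gives a strictly higher payoff against every opponent action. Compare each pair of P1's strategies column-by-column:
  A vs B: [2 vs 4, 3 vs 5, 7 vs 4] → A does not strictly dominate B (column X: 2 ≤ 4)
  A vs C: [2 vs 7, 3 vs 2, 7 vs 7] → A does not strictly dominate C (column X: 2 ≤ 7)
  B vs A: [4 vs 2, 5 vs 3, 4 vs 7] → B does not strictly dominate A (column Z: 4 ≤ 7)
  B vs C: [4 vs 7, 5 vs 2, 4 vs 7] → B does not strictly dominate C (column X: 4 ≤ 7)
  C vs A: [7 vs 2, 2 vs 3, 7 vs 7] → C does not strictly dominate A (column Y: 2 ≤ 3)
  C vs B: [7 vs 4, 2 vs 5, 7 vs 4] → C does not strictly dominate B (column Y: 2 ≤ 5)
No single strategy strictly dominates all others → no strictly dominant strategy.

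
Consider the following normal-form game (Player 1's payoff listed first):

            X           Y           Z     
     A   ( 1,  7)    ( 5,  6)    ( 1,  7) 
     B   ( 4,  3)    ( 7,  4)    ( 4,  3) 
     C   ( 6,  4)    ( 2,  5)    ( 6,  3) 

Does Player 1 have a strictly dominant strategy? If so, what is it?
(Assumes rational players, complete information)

No strictly dominant strategy exists for Player 1

Work:
A strategy strictly dominates another if it gives a strictly higher payoff against every opponent action. Compare each pair of P1's strategies column-by-column:
  A vs B: [1 vs 4, 5 vs 7, 1 vs 4] → A does not strictly dominate B (column X: 1 ≤ 4)
  A vs C: [1 vs 6, 5 vs 2, 1 vs 6] → A does not strictly dominate C (column X: 1 ≤ 6)
  B vs A: [4 vs 1, 7 vs 5, 4 vs 1] → B strictly dominates A
  B vs C: [4 vs 6, 7 vs 2, 4 vs 6] → B does not strictly dominate C (column X: 4 ≤ 6)
  C vs A: [6 vs 1, 2 vs 5, 6 vs 1] → C does not strictly dominate A (column Y: 2 ≤ 5)
  C vs B: [6 vs 4, 2 vs 7, 6 vs 4] → C does not strictly dominate B (column Y: 2 ≤ 7)
No single strategy strictly dominates all others → no strictly dominant strategy.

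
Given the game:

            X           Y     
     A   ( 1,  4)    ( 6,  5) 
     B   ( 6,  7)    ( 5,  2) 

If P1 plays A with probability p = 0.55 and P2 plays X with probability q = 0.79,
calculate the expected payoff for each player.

E[P1] = 3.733, E[P2] = 4.993

Work:
E[P1] = p·q·π₁(A,X) + p·(1-q)·π₁(A,Y) + (1-p)·q·π₁(B,X) + (1-p)·(1-q)·π₁(B,Y)
= 0.55·0.79·1 + 0.55·0.21·6 + 0.45·0.79·6 + 0.45·0.21·5
= 3.733

E[P2] = 4.993 (similar calculation)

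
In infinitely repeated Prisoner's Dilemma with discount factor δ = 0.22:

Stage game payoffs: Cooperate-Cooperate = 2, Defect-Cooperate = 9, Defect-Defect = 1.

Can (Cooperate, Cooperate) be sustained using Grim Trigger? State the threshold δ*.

δ* = 0.875; since δ = 0.22 < 0.875, cooperation cannot be sustained

Work:
For Grim Trigger:
Cooperate forever: 2/(1-δ)
Defect then punished: 9 + 1·δ/(1-δ)
Need: 2/(1-δ) ≥ 9 + 1·δ/(1-δ)
Solving: δ ≥ (T-R)/(T-P) = (9-2)/(9-1) = 0.875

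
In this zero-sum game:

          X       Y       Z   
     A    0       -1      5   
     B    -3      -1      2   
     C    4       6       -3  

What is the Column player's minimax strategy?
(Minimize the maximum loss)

Column should play X, value = 4

Work:
Column player minimizes Row's maximum payoff:
Column X: max payoff to Row = 4
Column Y: max payoff to Row = 6
Column Z: max payoff to Row = 5
Minimum is 4, achieved by column X.
Minimax strategy: X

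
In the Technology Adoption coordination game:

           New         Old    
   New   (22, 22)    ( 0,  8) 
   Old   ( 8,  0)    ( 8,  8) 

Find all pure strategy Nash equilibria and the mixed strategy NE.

Pure NE: (New, New) and (Old, Old); Mixed NE: p = 0.3636, q = 0.3636

Work:
Check pure NE:
(New, New): (22, 22) - no unilateral deviation beneficial
(Old, Old): (8, 8) - no unilateral deviation beneficial
Mixed NE: P1 plays New with p = 0.3636, P2 plays New with q = 0.3636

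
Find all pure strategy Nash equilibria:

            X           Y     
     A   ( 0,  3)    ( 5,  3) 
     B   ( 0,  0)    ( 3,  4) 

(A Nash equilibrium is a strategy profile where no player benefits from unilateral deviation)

Nash equilibrium: (A, X), (A, Y)

Work:
Best responses:
  P1 vs X: payoffs [0, 0] → best response A/B (payoff 0)
  P1 vs Y: payoffs [5, 3] → best response A (payoff 5)
  P2 vs A: payoffs [3, 3] → best response X/Y (payoff 3)
  P2 vs B: payoffs [0, 4] → best response Y (payoff 4)
Mutual best responses: (A,X), (A,Y) → Nash equilibria.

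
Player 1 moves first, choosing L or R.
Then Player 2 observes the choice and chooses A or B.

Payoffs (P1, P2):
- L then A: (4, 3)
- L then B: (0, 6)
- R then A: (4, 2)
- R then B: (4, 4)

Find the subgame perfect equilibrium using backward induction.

P1 plays R, P2 plays B after L and B after R; Payoff (4, 4)

Work:
Backward induction:
After L: P2 chooses B → P1 gets 0
After R: P2 chooses B → P1 gets 4
P1 chooses R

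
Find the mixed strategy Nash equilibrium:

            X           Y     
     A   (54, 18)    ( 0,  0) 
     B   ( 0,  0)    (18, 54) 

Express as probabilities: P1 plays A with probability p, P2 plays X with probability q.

p = 0.75, q = 0.25

Work:
Find probabilities that make opponent indifferent:
P2 chooses q to make P1 indifferent between A and B
P1 chooses p to make P2 indifferent between X and Y
Mixed NE: P1 plays (A: 0.75, B: 0.25), P2 plays (X: 0.25, Y: 0.75)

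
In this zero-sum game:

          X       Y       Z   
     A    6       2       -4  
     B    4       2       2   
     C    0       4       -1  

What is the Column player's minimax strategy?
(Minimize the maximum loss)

Column should play Z, value = 2

Work:
Column player minimizes Row's maximum payoff:
Column X: max payoff to Row = 6
Column Y: max payoff to Row = 4
Column Z: max payoff to Row = 2
Minimum is 2, achieved by column Z.
Minimax strategy: Z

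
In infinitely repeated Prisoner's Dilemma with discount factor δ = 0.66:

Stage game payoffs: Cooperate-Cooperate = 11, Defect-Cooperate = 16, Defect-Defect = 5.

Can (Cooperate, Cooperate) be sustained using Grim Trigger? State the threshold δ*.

δ* = 0.4545; since δ = 0.66 ≥ 0.4545, cooperation can be sustained

Work:
For Grim Trigger:
Cooperate forever: 11/(1-δ)
Defect then punished: 16 + 5·δ/(1-δ)
Need: 11/(1-δ) ≥ 16 + 5·δ/(1-δ)
Solving: δ ≥ (T-R)/(T-P) = (16-11)/(16-5) = 0.4545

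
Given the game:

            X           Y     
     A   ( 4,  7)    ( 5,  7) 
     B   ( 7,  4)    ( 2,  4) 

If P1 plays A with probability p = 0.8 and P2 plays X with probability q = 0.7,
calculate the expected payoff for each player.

E[P1] = 4.54, E[P2] = 6.4

Work:
E[P1] = p·q·π₁(A,X) + p·(1-q)·π₁(A,Y) + (1-p)·q·π₁(B,X) + (1-p)·(1-q)·π₁(B,Y)
= 0.8·0.7·4 + 0.8·0.3·5 + 0.2·0.7·7 + 0.2·0.3·2
= 4.54

E[P2] = 6.4 (similar calculation)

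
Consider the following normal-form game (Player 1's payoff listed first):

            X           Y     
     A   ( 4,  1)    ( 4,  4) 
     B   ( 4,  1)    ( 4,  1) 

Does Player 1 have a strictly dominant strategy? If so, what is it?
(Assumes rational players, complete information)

No strictly dominant strategy exists for Player 1

Work:
A strategy strictly dominates another if it gives a strictly higher payoff against every opponent action. Compare each pair of P1's strategies column-by-column:
  A vs B: [4 vs 4, 4 vs 4] → A does not strictly dominate B (column X: 4 ≤ 4)
  B vs A: [4 vs 4, 4 vs 4] → B does not strictly dominate A (column X: 4 ≤ 4)
No single strategy strictly dominates all others → no strictly dominant strategy.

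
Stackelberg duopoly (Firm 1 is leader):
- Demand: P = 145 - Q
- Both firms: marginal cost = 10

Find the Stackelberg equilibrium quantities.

q₁* (leader) = 67.5, q₂* (follower) = 33.75

Work:
Follower's reaction: q₂ = (a - c - q₁)/2
Leader substitutes: π₁ = q₁·(a - q₁ - (a-c-q₁)/2 - c)
FOC: q₁* = (145 - 10)/2 = 67.50
Then: q₂* = (145 - 10 - 67.5)/2 = 33.75
Leader has first-mover advantage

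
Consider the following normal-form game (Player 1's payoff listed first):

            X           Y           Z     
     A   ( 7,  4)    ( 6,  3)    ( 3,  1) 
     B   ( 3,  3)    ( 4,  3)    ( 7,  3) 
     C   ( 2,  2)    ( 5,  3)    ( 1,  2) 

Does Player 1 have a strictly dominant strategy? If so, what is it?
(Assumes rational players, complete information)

No strictly dominant strategy exists for Player 1

Work:
A strategy strictly dominates another if it gives a strictly higher payoff against every opponent action. Compare each pair of P1's strategies column-by-column:
  A vs B: [7 vs 3, 6 vs 4, 3 vs 7] → A does not strictly dominate B (column Z: 3 ≤ 7)
  A vs C: [7 vs 2, 6 vs 5, 3 vs 1] → A strictly dominates C
  B vs A: [3 vs 7, 4 vs 6, 7 vs 3] → B does not strictly dominate A (column X: 3 ≤ 7)
  B vs C: [3 vs 2, 4 vs 5, 7 vs 1] → B does not strictly dominate C (column Y: 4 ≤ 5)
  C vs A: [2 vs 7, 5 vs 6, 1 vs 3] → C does not strictly dominate A (column X: 2 ≤ 7)
  C vs B: [2 vs 3, 5 vs 4, 1 vs 7] → C does not strictly dominate B (column X: 2 ≤ 3)
No single strategy strictly dominates all others → no strictly dominant strategy.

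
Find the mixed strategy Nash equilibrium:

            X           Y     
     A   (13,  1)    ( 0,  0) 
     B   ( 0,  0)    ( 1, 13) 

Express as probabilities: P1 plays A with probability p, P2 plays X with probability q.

p = 0.9286, q = 0.0714

Work:
Find probabilities that make opponent indifferent:
P2 chooses q to make P1 indifferent between A and B
P1 chooses p to make P2 indifferent between X and Y
Mixed NE: P1 plays (A: 0.9286, B: 0.0714), P2 plays (X: 0.0714, Y: 0.9286)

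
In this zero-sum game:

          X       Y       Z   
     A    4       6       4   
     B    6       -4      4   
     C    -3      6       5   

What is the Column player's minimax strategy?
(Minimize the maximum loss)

Column should play Z, value = 5

Work:
Column player minimizes Row's maximum payoff:
Column X: max payoff to Row = 6
Column Y: max payoff to Row = 6
Column Z: max payoff to Row = 5
Minimum is 5, achieved by column Z.
Minimax strategy: Z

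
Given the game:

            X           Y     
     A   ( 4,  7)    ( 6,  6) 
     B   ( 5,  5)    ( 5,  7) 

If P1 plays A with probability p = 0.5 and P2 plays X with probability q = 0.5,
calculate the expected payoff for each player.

E[P1] = 5.0, E[P2] = 6.25

Work:
E[P1] = p·q·π₁(A,X) + p·(1-q)·π₁(A,Y) + (1-p)·q·π₁(B,X) + (1-p)·(1-q)·π₁(B,Y)
= 0.5·0.5·4 + 0.5·0.5·6 + 0.5·0.5·5 + 0.5·0.5·5
= 5.0

E[P2] = 6.25 (similar calculation)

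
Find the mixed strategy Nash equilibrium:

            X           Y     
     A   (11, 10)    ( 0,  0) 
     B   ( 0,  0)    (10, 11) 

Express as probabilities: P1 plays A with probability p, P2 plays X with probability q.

p = 0.5238, q = 0.4762

Work:
Find probabilities that make opponent indifferent:
P2 chooses q to make P1 indifferent between A and B
P1 chooses p to make P2 indifferent between X and Y
Mixed NE: P1 plays (A: 0.5238, B: 0.4762), P2 plays (X: 0.4762, Y: 0.5238)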